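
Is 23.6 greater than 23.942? No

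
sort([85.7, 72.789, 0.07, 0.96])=[0.07, 0.96, 72.789, 85.7]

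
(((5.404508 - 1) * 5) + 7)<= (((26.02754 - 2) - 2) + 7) True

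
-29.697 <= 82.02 True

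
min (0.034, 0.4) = 0.034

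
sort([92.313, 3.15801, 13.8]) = [3.15801, 13.8, 92.313]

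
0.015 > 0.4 False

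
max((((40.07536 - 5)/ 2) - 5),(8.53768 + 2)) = 12.53768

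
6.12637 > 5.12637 True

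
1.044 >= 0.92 True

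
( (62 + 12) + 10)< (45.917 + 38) False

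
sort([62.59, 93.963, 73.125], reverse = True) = [93.963, 73.125, 62.59]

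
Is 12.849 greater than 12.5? Yes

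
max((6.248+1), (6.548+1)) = 7.548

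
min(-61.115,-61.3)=-61.3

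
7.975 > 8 False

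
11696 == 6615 False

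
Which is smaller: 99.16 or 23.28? 23.28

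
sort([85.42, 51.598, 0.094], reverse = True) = [85.42, 51.598, 0.094]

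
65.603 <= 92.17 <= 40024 True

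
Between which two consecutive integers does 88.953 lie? 88 and 89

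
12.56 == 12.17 False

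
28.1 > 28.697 False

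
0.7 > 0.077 True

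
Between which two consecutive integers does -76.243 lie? -77 and -76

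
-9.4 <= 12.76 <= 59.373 True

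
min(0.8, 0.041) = 0.041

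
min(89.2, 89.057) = 89.057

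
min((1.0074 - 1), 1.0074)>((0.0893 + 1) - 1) False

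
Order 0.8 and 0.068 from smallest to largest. 0.068, 0.8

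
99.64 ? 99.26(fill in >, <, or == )>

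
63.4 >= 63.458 False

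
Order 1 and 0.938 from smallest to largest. 0.938, 1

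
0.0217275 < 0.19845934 True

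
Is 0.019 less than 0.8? Yes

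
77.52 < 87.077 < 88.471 True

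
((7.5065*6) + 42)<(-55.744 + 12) False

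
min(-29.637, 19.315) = -29.637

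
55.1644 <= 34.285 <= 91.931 False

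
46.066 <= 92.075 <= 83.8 False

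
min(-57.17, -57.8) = -57.8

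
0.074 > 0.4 False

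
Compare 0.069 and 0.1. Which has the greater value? 0.1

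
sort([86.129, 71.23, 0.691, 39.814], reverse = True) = [86.129, 71.23, 39.814, 0.691]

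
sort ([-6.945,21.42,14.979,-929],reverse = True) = [21.42,14.979,-6.945,-929]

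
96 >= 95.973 True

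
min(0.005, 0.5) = 0.005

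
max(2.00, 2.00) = 2.00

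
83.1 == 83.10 True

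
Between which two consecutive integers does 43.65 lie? 43 and 44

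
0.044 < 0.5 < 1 True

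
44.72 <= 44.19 False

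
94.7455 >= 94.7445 True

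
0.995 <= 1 True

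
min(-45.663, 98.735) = -45.663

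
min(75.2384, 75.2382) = 75.2382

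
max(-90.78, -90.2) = -90.2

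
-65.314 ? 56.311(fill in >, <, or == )<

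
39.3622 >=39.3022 True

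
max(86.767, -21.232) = 86.767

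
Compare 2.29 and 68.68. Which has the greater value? 68.68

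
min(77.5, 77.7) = 77.5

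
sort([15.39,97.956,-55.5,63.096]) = [-55.5,15.39,63.096,97.956]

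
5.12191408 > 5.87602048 False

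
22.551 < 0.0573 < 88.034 False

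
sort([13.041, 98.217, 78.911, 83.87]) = [13.041, 78.911, 83.87, 98.217]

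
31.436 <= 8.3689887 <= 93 False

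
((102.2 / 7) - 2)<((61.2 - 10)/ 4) True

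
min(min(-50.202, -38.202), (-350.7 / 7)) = -50.202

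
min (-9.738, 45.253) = -9.738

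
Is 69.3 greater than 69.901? No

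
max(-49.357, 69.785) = 69.785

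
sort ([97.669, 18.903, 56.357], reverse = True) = [97.669, 56.357, 18.903]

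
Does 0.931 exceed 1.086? No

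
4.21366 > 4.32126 False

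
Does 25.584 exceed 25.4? Yes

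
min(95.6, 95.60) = 95.6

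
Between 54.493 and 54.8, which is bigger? 54.8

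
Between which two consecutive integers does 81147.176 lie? 81147 and 81148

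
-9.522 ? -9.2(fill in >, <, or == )<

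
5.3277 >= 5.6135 False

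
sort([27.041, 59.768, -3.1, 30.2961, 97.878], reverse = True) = [97.878, 59.768, 30.2961, 27.041, -3.1]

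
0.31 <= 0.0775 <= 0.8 False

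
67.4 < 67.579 True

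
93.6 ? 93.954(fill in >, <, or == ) <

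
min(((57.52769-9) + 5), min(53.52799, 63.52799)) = 53.52769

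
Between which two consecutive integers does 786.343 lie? 786 and 787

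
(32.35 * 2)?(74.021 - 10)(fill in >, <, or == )>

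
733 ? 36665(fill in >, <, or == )<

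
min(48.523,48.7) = 48.523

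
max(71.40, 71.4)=71.4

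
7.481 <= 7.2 False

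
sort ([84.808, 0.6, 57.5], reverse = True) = [84.808, 57.5, 0.6]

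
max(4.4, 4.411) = 4.411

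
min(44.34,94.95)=44.34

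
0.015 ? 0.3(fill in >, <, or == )<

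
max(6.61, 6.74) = 6.74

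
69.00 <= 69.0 True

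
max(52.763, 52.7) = 52.763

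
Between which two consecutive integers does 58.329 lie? 58 and 59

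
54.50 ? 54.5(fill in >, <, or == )==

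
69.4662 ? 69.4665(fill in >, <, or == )<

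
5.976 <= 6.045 True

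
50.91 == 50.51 False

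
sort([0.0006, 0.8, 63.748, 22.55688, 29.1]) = [0.0006, 0.8, 22.55688, 29.1, 63.748]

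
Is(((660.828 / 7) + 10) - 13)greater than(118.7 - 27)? No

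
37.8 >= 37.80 True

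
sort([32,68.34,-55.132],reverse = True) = [68.34,32,-55.132]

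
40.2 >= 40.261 False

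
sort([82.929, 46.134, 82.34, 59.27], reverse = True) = [82.929, 82.34, 59.27, 46.134]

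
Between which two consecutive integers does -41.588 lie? -42 and -41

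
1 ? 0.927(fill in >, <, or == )>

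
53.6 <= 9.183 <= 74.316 False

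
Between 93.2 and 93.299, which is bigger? 93.299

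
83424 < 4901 False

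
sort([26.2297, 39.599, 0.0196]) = [0.0196, 26.2297, 39.599]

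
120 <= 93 False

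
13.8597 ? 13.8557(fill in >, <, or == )>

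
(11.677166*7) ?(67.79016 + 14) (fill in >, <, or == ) <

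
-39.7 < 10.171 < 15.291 True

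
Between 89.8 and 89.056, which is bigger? 89.8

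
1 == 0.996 False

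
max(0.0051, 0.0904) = 0.0904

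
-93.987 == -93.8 False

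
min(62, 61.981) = 61.981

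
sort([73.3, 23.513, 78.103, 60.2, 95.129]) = [23.513, 60.2, 73.3, 78.103, 95.129]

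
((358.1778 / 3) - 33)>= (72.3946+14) False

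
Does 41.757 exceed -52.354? Yes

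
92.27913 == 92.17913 False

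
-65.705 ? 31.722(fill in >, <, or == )<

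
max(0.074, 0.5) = 0.5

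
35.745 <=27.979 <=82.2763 False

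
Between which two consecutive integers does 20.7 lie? 20 and 21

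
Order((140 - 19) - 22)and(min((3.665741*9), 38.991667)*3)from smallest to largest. (min((3.665741*9), 38.991667)*3), ((140 - 19) - 22)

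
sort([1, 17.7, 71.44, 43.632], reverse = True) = [71.44, 43.632, 17.7, 1]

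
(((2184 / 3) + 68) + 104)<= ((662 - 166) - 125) False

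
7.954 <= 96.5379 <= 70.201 False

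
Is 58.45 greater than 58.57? No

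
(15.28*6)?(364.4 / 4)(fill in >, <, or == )>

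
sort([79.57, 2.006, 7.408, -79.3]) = [-79.3, 2.006, 7.408, 79.57]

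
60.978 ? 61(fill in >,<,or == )<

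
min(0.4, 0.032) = 0.032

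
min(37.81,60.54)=37.81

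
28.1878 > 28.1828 True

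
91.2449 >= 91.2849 False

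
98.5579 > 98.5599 False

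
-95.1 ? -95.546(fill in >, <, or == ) >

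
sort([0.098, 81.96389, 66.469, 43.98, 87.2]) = [0.098, 43.98, 66.469, 81.96389, 87.2]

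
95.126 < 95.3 True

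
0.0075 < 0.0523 True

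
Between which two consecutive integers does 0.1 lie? 0 and 1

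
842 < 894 True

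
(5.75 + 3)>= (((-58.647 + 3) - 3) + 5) True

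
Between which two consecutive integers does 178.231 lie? 178 and 179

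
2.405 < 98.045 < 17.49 False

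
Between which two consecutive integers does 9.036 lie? 9 and 10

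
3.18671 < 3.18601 False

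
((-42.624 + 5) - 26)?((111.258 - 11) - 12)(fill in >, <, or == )<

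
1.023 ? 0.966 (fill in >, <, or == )>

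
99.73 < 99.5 False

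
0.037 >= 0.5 False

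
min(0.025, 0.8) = 0.025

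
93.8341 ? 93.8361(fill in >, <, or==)<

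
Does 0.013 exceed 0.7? No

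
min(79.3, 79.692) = 79.3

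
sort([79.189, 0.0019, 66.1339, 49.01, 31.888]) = [0.0019, 31.888, 49.01, 66.1339, 79.189]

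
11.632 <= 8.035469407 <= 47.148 False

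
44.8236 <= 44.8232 False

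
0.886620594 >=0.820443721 True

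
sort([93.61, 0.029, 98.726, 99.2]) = [0.029, 93.61, 98.726, 99.2]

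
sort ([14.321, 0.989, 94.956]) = [0.989, 14.321, 94.956]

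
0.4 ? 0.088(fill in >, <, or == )>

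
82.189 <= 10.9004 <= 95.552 False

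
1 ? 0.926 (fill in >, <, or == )>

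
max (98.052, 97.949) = 98.052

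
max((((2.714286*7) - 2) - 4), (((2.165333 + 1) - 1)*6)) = 13.000002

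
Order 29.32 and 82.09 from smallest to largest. 29.32, 82.09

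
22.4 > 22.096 True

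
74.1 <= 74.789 True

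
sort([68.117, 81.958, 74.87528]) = [68.117, 74.87528, 81.958]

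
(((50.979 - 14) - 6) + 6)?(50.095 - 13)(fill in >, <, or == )<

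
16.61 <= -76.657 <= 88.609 False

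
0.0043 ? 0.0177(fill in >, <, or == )<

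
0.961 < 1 True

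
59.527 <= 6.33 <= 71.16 False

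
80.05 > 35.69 True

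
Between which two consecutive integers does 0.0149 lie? 0 and 1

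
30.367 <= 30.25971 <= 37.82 False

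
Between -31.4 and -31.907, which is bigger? -31.4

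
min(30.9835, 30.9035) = 30.9035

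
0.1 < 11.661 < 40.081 True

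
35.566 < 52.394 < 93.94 True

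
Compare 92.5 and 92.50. They are equal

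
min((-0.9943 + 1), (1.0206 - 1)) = 0.0057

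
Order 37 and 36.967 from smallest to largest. 36.967, 37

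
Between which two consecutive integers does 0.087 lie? 0 and 1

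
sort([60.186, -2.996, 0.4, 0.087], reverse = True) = [60.186, 0.4, 0.087, -2.996]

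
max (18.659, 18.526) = 18.659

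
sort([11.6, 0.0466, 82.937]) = [0.0466, 11.6, 82.937]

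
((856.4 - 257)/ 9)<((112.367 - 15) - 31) False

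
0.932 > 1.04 False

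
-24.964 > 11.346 False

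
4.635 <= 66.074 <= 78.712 True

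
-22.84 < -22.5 True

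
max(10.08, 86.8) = 86.8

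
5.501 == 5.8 False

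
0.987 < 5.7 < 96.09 True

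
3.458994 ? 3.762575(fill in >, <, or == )<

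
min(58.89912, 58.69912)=58.69912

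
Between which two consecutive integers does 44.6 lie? 44 and 45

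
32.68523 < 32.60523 False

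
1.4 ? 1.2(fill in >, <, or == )>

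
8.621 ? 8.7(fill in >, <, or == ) <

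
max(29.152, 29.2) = 29.2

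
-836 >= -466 False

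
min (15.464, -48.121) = -48.121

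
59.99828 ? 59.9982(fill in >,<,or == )>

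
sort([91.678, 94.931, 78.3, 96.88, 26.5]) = [26.5, 78.3, 91.678, 94.931, 96.88]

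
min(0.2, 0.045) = 0.045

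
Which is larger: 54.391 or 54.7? 54.7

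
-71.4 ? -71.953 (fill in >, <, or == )>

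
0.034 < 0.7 True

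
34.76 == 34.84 False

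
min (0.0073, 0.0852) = 0.0073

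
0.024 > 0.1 False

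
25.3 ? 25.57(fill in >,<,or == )<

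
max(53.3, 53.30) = 53.30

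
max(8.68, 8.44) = 8.68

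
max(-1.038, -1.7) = -1.038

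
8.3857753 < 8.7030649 True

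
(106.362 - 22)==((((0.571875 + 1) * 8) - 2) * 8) False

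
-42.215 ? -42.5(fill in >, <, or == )>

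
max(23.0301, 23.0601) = 23.0601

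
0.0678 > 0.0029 True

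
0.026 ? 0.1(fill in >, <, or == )<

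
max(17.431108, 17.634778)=17.634778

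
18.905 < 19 True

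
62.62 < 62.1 False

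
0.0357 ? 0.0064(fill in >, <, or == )>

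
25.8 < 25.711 False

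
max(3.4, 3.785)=3.785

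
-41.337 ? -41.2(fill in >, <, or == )<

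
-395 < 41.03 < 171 True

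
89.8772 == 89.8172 False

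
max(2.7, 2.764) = 2.764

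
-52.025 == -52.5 False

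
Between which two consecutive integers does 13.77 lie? 13 and 14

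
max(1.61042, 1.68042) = 1.68042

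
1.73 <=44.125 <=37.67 False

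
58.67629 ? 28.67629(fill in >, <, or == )>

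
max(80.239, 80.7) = 80.7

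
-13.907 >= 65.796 False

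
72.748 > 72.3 True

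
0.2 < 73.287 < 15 False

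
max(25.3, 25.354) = 25.354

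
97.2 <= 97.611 True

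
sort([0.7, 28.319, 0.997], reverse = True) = [28.319, 0.997, 0.7]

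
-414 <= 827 True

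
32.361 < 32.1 False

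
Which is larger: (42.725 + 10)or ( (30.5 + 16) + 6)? (42.725 + 10)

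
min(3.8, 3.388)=3.388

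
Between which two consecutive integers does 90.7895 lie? 90 and 91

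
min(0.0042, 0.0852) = 0.0042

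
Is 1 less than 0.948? No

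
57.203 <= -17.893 False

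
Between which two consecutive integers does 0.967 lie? 0 and 1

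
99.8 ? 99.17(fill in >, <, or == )>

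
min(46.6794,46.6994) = 46.6794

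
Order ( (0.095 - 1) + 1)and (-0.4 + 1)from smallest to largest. ( (0.095 - 1) + 1), (-0.4 + 1)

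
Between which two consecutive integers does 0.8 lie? 0 and 1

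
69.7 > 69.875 False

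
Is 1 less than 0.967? No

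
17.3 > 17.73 False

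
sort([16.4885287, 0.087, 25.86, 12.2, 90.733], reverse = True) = [90.733, 25.86, 16.4885287, 12.2, 0.087]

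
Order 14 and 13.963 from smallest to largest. 13.963, 14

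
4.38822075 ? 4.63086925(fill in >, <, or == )<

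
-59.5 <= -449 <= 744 False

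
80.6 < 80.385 False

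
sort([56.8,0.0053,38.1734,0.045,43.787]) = [0.0053,0.045,38.1734,43.787,56.8]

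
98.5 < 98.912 True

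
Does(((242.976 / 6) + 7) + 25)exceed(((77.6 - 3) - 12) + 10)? No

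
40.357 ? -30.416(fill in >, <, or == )>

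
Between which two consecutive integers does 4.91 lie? 4 and 5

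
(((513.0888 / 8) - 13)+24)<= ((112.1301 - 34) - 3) False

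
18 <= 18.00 True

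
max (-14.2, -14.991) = -14.2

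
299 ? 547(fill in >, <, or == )<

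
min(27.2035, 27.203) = 27.203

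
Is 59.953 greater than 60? No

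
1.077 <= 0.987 False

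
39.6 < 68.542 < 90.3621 True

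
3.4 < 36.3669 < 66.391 True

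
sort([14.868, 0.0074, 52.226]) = [0.0074, 14.868, 52.226]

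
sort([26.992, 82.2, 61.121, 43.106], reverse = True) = [82.2, 61.121, 43.106, 26.992]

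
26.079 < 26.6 True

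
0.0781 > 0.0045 True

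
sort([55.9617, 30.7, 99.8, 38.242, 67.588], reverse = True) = [99.8, 67.588, 55.9617, 38.242, 30.7]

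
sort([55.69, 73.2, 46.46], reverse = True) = [73.2, 55.69, 46.46]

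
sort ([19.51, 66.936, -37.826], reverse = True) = [66.936, 19.51, -37.826]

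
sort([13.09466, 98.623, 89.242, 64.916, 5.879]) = [5.879, 13.09466, 64.916, 89.242, 98.623]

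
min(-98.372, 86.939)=-98.372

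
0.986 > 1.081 False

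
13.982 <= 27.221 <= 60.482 True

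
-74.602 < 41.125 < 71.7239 True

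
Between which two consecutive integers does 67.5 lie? 67 and 68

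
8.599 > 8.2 True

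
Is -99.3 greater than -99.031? No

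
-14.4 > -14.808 True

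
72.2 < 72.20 False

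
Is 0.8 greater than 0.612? Yes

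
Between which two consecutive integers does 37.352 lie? 37 and 38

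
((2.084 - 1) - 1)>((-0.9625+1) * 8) False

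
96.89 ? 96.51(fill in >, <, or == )>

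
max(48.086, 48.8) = 48.8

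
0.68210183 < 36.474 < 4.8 False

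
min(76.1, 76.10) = 76.1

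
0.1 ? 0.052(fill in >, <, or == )>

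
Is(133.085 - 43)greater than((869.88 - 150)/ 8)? Yes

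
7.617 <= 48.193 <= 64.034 True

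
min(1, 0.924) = 0.924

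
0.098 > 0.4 False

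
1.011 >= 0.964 True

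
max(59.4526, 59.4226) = 59.4526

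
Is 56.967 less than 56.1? No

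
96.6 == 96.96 False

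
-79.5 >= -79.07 False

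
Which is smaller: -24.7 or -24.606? -24.7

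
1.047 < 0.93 False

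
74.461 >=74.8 False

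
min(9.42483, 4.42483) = 4.42483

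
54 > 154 False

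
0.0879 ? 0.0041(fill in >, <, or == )>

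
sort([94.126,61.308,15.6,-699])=[-699,15.6,61.308,94.126]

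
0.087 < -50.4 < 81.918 False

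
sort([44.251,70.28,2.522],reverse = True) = [70.28,44.251,2.522]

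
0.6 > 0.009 True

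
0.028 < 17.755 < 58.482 True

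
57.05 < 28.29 False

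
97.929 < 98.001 True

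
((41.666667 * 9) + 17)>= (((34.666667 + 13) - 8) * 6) True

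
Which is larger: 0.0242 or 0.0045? 0.0242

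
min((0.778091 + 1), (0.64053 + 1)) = 1.64053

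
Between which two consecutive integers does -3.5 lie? -4 and -3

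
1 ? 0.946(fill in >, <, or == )>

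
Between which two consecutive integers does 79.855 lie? 79 and 80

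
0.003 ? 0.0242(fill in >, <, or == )<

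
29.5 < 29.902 True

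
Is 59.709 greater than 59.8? No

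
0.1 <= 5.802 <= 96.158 True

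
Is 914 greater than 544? Yes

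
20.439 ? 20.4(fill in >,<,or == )>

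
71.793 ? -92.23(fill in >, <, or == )>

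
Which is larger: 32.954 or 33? 33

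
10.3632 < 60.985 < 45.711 False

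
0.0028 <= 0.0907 True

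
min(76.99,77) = 76.99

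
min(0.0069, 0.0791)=0.0069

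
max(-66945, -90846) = -66945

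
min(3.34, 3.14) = 3.14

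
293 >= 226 True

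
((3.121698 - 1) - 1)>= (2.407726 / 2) False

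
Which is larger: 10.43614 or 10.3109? 10.43614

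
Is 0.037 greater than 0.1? No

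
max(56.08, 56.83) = 56.83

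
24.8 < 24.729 False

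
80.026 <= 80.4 True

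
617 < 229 False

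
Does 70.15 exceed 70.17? No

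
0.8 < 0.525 False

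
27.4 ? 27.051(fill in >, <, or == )>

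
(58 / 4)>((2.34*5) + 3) False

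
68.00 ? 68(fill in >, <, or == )==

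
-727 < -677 True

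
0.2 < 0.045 False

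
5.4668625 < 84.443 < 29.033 False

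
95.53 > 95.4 True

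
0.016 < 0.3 True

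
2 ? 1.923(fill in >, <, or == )>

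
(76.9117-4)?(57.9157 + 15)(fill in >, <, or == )<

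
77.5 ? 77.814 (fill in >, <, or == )<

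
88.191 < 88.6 True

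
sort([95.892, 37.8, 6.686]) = [6.686, 37.8, 95.892]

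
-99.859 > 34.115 False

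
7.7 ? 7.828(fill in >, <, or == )<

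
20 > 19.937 True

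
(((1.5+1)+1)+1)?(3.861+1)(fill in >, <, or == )<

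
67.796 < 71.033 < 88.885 True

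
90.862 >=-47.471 True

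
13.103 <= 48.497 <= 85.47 True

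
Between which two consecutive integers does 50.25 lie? 50 and 51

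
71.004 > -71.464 True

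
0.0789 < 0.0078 False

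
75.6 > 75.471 True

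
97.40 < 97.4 False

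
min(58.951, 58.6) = 58.6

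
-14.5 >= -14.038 False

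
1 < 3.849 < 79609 True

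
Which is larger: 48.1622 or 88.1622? 88.1622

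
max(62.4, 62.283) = 62.4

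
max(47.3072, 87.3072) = 87.3072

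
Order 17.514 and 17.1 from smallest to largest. 17.1, 17.514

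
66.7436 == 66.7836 False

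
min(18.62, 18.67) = 18.62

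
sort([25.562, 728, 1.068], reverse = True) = [728, 25.562, 1.068]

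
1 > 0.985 True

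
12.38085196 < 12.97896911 True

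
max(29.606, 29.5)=29.606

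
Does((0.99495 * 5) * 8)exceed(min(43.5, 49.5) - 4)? Yes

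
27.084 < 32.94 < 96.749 True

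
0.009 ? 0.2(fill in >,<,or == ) <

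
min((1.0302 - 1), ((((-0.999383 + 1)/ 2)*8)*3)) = 0.007404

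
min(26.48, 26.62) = 26.48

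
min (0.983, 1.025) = 0.983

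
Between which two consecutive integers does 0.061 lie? 0 and 1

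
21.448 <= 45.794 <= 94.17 True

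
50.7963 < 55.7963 True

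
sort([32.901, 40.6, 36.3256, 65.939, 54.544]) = [32.901, 36.3256, 40.6, 54.544, 65.939]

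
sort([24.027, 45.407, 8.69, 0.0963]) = [0.0963, 8.69, 24.027, 45.407]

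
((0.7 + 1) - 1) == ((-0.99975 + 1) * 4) False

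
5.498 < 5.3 False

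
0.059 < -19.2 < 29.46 False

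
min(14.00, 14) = 14.00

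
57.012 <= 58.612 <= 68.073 True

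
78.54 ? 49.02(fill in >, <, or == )>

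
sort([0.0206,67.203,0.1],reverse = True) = [67.203,0.1,0.0206]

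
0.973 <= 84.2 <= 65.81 False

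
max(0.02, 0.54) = 0.54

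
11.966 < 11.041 False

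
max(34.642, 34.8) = 34.8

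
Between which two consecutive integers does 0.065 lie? 0 and 1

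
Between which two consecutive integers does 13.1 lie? 13 and 14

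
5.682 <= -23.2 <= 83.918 False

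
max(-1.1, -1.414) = -1.1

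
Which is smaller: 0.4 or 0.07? 0.07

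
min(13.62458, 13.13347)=13.13347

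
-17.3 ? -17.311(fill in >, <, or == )>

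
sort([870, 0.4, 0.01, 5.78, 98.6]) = [0.01, 0.4, 5.78, 98.6, 870]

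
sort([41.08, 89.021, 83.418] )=[41.08, 83.418, 89.021]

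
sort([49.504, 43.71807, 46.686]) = [43.71807, 46.686, 49.504]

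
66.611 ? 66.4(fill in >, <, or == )>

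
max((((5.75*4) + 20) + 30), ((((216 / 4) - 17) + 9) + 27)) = 73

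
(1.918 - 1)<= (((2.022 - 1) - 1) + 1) True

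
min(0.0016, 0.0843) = 0.0016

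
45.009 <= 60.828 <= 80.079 True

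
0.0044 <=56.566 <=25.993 False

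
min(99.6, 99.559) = 99.559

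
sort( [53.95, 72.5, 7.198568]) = [7.198568, 53.95, 72.5]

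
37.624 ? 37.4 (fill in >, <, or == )>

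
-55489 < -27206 True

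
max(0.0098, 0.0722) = 0.0722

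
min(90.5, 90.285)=90.285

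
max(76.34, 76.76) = 76.76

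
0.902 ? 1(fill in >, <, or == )<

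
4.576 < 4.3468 False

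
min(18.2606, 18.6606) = 18.2606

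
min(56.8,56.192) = 56.192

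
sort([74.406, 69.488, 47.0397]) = [47.0397, 69.488, 74.406]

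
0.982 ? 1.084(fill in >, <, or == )<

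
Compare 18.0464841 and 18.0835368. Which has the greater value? 18.0835368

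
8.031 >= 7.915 True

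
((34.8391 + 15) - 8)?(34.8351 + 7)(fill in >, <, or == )>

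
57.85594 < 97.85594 True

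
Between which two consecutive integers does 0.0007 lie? 0 and 1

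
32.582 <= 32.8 True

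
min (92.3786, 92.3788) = 92.3786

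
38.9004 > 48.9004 False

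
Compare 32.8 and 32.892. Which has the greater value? 32.892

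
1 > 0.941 True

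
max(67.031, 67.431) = 67.431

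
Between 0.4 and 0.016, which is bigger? 0.4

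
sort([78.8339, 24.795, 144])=[24.795, 78.8339, 144]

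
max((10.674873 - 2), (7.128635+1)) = 8.674873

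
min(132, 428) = 132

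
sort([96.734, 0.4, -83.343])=[-83.343, 0.4, 96.734]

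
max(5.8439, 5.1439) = 5.8439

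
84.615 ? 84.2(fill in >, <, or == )>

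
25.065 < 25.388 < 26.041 True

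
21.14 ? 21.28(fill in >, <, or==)<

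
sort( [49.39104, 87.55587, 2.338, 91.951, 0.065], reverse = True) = [91.951, 87.55587, 49.39104, 2.338, 0.065]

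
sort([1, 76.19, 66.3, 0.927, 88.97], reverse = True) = [88.97, 76.19, 66.3, 1, 0.927]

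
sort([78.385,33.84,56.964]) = [33.84,56.964,78.385]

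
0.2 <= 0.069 False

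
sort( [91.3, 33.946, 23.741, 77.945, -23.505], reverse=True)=[91.3, 77.945, 33.946, 23.741, -23.505]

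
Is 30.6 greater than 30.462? Yes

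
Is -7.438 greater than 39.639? No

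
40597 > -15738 True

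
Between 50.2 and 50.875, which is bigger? 50.875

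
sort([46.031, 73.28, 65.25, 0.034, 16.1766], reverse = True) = [73.28, 65.25, 46.031, 16.1766, 0.034]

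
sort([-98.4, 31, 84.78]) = [-98.4, 31, 84.78]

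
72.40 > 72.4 False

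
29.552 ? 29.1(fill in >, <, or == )>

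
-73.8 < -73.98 False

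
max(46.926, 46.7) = 46.926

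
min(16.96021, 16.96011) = 16.96011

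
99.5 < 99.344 False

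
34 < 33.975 False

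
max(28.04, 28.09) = 28.09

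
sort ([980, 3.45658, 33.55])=[3.45658, 33.55, 980]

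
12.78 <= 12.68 False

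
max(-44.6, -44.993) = -44.6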